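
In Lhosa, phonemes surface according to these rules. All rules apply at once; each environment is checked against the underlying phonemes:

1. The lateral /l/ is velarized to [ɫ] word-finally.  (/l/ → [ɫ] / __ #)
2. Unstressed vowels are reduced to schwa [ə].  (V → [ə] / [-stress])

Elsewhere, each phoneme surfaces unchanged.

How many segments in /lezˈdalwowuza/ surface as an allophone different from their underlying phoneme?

Segments that undergo a rule: /e/ → [ə] (rule 2); /o/ → [ə] (rule 2); /u/ → [ə] (rule 2); /a/ → [ə] (rule 2).
All other segments surface unchanged.

4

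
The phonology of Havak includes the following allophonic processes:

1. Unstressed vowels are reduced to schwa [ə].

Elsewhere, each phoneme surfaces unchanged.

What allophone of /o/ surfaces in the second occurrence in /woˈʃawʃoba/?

/o/ (between /ʃ/ and /b/) occurs in an unstressed syllable → [ə] by rule 1.

[ə]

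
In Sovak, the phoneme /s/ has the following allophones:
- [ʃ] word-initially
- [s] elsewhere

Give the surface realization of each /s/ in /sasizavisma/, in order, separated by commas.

Occurrence 1 (position 1): word-initially → [ʃ].
Occurrence 2 (position 3): no conditioning environment matches → elsewhere allophone [s].
Occurrence 3 (position 9): no conditioning environment matches → elsewhere allophone [s].

[ʃ], [s], [s]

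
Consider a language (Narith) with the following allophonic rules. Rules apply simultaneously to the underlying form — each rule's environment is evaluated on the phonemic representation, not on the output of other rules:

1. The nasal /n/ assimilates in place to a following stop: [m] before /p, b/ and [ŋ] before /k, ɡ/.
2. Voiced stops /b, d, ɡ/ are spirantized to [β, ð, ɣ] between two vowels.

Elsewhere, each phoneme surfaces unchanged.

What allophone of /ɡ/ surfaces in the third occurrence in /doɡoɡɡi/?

/ɡ/ (between /ɡ/ and /i/) fails the environment for rule 2, so it stays [ɡ].

[ɡ]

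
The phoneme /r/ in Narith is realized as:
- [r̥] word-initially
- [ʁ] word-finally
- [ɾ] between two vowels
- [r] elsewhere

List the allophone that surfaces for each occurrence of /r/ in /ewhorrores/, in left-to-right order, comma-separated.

[r], [r], [ɾ]

Occurrence 1 (position 5): no conditioning environment matches → elsewhere allophone [r].
Occurrence 2 (position 6): no conditioning environment matches → elsewhere allophone [r].
Occurrence 3 (position 8): between two vowels → [ɾ].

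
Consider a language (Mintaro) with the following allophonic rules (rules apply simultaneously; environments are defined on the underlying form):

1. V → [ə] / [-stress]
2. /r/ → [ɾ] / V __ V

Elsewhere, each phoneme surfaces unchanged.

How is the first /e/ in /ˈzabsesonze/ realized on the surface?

[ə]

/e/ — between /s/ and /s/, in an unstressed syllable — surfaces as [ə] (rule 1).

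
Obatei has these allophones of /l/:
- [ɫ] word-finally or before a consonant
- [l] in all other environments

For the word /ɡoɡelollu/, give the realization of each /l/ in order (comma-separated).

[l], [ɫ], [l]

Occurrence 1 (position 5): no conditioning environment matches → elsewhere allophone [l].
Occurrence 2 (position 7): word-finally or before a consonant → [ɫ].
Occurrence 3 (position 8): no conditioning environment matches → elsewhere allophone [l].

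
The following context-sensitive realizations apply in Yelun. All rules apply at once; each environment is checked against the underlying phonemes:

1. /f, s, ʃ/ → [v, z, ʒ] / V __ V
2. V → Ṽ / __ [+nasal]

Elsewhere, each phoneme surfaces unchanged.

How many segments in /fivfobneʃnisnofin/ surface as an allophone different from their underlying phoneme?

2

Segments that undergo a rule: /f/ → [v] (rule 1); /i/ → [ĩ] (rule 2).
All other segments surface unchanged.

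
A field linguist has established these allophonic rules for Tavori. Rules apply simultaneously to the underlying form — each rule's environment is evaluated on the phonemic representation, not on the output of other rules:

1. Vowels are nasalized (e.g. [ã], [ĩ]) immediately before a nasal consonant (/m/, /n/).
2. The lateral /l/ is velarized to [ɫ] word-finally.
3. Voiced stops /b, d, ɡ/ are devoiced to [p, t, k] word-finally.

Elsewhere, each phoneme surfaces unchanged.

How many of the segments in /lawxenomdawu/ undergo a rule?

2

Segments that undergo a rule: /e/ → [ẽ] (rule 1); /o/ → [õ] (rule 1).
All other segments surface unchanged.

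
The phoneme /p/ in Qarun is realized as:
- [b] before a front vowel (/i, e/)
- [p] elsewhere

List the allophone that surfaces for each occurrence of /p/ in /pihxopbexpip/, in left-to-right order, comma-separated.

Occurrence 1 (position 1): before a front vowel (/i, e/) → [b].
Occurrence 2 (position 6): no conditioning environment matches → elsewhere allophone [p].
Occurrence 3 (position 10): before a front vowel (/i, e/) → [b].
Occurrence 4 (position 12): no conditioning environment matches → elsewhere allophone [p].

[b], [p], [b], [p]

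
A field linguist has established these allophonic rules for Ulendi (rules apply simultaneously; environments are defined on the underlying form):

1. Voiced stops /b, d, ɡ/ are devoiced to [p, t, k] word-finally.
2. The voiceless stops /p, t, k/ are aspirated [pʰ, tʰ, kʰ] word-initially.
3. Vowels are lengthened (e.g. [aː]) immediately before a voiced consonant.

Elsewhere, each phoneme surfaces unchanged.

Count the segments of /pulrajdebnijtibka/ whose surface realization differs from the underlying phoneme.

Segments that undergo a rule: /p/ → [pʰ] (rule 2); /u/ → [uː] (rule 3); /a/ → [aː] (rule 3); /e/ → [eː] (rule 3); /i/ → [iː] (rule 3); /i/ → [iː] (rule 3).
All other segments surface unchanged.

6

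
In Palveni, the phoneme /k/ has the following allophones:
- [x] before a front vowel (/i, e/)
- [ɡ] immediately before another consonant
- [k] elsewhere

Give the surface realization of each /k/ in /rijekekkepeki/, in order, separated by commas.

Occurrence 1 (position 5): before a front vowel (/i, e/) → [x].
Occurrence 2 (position 7): immediately before another consonant → [ɡ].
Occurrence 3 (position 8): before a front vowel (/i, e/) → [x].
Occurrence 4 (position 12): before a front vowel (/i, e/) → [x].

[x], [ɡ], [x], [x]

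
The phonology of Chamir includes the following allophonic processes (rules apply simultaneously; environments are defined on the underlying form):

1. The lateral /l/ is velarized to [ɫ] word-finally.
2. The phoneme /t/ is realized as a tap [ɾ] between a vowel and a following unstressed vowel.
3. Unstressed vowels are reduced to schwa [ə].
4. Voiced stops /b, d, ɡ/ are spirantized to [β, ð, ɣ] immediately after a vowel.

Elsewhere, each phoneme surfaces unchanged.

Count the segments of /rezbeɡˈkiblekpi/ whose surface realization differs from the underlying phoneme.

6

Segments that undergo a rule: /e/ → [ə] (rule 3); /e/ → [ə] (rule 3); /ɡ/ → [ɣ] (rule 4); /b/ → [β] (rule 4); /e/ → [ə] (rule 3); /i/ → [ə] (rule 3).
All other segments surface unchanged.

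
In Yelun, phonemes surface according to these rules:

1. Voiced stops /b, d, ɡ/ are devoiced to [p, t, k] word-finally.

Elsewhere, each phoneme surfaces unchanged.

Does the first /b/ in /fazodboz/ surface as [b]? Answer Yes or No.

Yes

/b/ (between /d/ and /o/) fails the environment for rule 1, so it stays [b].
The actual realization is [b], which matches [b].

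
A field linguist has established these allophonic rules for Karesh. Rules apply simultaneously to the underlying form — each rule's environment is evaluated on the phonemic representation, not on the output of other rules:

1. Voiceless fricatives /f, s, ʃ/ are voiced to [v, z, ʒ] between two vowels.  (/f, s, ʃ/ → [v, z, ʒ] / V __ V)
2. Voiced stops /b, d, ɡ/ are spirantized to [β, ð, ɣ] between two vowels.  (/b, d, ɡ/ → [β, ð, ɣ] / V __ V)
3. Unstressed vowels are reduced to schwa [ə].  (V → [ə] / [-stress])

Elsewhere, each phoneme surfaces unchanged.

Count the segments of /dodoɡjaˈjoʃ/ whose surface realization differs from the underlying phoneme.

4

Segments that undergo a rule: /o/ → [ə] (rule 3); /d/ → [ð] (rule 2); /o/ → [ə] (rule 3); /a/ → [ə] (rule 3).
All other segments surface unchanged.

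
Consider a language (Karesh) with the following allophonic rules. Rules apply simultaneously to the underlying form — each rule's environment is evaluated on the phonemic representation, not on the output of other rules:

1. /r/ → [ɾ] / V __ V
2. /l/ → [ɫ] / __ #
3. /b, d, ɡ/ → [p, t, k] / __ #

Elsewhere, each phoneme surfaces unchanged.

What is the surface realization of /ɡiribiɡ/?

[ɡiɾibik]

/ɡ/ (word-initial) fails the environment for rule 3, so it stays [ɡ].
/i/ (between /ɡ/ and /r/) is unaffected → [i].
/r/ meets the environment for rule 1 (between two vowels) → [ɾ].
/i/ — not in any rule's target class → [i].
/b/ (between /i/ and /i/) fails the environment for rule 3, so it stays [b].
/i/ (between /b/ and /ɡ/) is unaffected → [i].
/ɡ/ (word-final) occurs word-finally → [k] by rule 3.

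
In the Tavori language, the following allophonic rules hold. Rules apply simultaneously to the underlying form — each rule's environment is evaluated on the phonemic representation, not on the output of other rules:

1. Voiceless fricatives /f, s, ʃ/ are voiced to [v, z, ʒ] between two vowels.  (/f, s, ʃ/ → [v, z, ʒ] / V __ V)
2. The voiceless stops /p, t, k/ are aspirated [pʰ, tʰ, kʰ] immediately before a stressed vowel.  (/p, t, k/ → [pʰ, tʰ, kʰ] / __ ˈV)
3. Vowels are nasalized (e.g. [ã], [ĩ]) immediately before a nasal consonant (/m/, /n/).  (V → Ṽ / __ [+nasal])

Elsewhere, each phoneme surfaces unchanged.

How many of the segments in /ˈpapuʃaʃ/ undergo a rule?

2

Segments that undergo a rule: /p/ → [pʰ] (rule 2); /ʃ/ → [ʒ] (rule 1).
All other segments surface unchanged.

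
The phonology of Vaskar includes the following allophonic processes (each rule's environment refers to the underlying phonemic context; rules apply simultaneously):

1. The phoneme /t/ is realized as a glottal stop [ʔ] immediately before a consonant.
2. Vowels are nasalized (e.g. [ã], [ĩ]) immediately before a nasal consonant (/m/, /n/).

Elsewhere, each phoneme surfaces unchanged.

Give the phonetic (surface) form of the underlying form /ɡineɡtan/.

/ɡ/ stays [ɡ].
/i/ (between /ɡ/ and /n/): before a nasal consonant, so rule 2 applies → [ĩ].
/n/ — not in any rule's target class → [n].
/e/ — between /n/ and /ɡ/; rule 2 does not apply here → [e].
/ɡ/ stays [ɡ].
/t/ — between /ɡ/ and /a/; rule 1 does not apply here → [t].
/a/ — between /t/ and /n/, before a nasal consonant — surfaces as [ã] (rule 2).
/n/ — not in any rule's target class → [n].

[ɡĩneɡtãn]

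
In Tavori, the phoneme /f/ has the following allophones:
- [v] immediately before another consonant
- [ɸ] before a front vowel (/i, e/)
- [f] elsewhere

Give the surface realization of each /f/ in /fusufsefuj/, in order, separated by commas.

[f], [v], [f]

Occurrence 1 (position 1): no conditioning environment matches → elsewhere allophone [f].
Occurrence 2 (position 5): immediately before another consonant → [v].
Occurrence 3 (position 8): no conditioning environment matches → elsewhere allophone [f].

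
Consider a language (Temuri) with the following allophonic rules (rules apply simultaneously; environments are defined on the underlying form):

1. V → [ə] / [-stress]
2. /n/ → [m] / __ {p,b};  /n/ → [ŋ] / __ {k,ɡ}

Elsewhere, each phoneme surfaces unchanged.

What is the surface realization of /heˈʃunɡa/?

/e/ (between /h/ and /ʃ/) occurs in an unstressed syllable → [ə] by rule 1.
/u/ (between /ʃ/ and /n/) fails the environment for rule 1, so it stays [u].
/n/ — between /u/ and /ɡ/, before a labial or velar stop — surfaces as [ŋ] (rule 2).
Rule 1 applies to /a/ (word-final: in an unstressed syllable) → [ə].

[həˈʃuŋɡə]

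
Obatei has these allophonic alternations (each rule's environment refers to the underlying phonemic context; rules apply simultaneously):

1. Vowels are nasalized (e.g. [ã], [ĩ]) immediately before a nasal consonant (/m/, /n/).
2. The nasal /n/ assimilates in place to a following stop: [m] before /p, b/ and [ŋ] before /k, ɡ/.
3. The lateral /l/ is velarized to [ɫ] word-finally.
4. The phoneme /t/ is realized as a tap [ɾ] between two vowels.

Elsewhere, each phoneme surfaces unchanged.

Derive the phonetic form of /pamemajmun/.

/a/ (between /p/ and /m/): before a nasal consonant, so rule 1 applies → [ã].
/e/ meets the environment for rule 1 (before a nasal consonant) → [ẽ].
/a/ — between /m/ and /j/; rule 1 does not apply here → [a].
Rule 1 applies to /u/ (between /m/ and /n/: before a nasal consonant) → [ũ].
/n/ (word-final): rule 2 targets it, but not before a labial or velar stop → unchanged [n].

[pãmẽmajmũn]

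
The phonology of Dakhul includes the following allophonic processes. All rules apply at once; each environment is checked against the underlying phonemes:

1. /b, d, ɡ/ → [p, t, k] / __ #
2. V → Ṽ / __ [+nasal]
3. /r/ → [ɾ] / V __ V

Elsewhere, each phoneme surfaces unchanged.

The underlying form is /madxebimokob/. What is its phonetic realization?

[madxebĩmokop]

/m/ — not in any rule's target class → [m].
/a/ (between /m/ and /d/): rule 2 targets it, but not before a nasal consonant → unchanged [a].
/d/ (between /a/ and /x/) is in the target of rule 1 but the environment (word-finally) is not met → [d].
/x/ stays [x].
/e/ (between /x/ and /b/): rule 2 targets it, but not before a nasal consonant → unchanged [e].
/b/ (between /e/ and /i/) fails the environment for rule 1, so it stays [b].
/i/ (between /b/ and /m/) occurs before a nasal consonant → [ĩ] by rule 2.
/m/ stays [m].
/o/ (between /m/ and /k/): rule 2 targets it, but not before a nasal consonant → unchanged [o].
/k/ — not in any rule's target class → [k].
/o/ (between /k/ and /b/): rule 2 targets it, but not before a nasal consonant → unchanged [o].
/b/ (word-final) occurs word-finally → [p] by rule 1.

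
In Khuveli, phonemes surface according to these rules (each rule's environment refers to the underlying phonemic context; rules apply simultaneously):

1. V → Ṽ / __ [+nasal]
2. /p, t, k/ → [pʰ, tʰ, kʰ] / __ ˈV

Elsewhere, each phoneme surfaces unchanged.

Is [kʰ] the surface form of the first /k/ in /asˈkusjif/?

Yes

/k/ — between /s/ and /u/, immediately before a stressed vowel — surfaces as [kʰ] (rule 2).
The actual realization is [kʰ], which matches [kʰ].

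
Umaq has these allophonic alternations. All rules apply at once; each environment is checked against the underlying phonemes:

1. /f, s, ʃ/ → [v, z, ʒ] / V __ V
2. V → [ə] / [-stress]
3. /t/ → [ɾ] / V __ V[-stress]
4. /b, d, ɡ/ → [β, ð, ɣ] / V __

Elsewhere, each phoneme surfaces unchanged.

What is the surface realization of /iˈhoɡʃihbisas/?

[əˈhoɣʃəhbəzəs]

/i/ meets the environment for rule 2 (in an unstressed syllable) → [ə].
/h/ stays [h].
/o/ — between /h/ and /ɡ/; rule 2 does not apply here → [o].
Rule 4 applies to /ɡ/ (between /o/ and /ʃ/: immediately after a vowel) → [ɣ].
/ʃ/ — between /ɡ/ and /i/; rule 1 does not apply here → [ʃ].
/i/ (between /ʃ/ and /h/): in an unstressed syllable, so rule 2 applies → [ə].
/h/ (between /i/ and /b/): no rule targets it → [h].
/b/ — between /h/ and /i/; rule 4 does not apply here → [b].
/i/ — between /b/ and /s/, in an unstressed syllable — surfaces as [ə] (rule 2).
/s/ — between /i/ and /a/, between two vowels — surfaces as [z] (rule 1).
/a/ meets the environment for rule 2 (in an unstressed syllable) → [ə].
/s/ (word-final) fails the environment for rule 1, so it stays [s].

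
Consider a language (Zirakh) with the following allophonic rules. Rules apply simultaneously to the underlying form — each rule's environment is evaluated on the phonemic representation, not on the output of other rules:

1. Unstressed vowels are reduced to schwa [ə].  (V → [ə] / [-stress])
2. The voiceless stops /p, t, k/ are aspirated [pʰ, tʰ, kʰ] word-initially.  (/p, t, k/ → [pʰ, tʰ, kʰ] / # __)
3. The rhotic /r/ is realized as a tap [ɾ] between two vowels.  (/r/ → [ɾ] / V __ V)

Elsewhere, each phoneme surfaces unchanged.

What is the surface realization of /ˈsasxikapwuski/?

/a/ (between /s/ and /s/) fails the environment for rule 1, so it stays [a].
/i/ — between /x/ and /k/, in an unstressed syllable — surfaces as [ə] (rule 1).
/k/ (between /i/ and /a/) fails the environment for rule 2, so it stays [k].
/a/ (between /k/ and /p/): in an unstressed syllable, so rule 1 applies → [ə].
/p/ (between /a/ and /w/) fails the environment for rule 2, so it stays [p].
/u/ (between /w/ and /s/) occurs in an unstressed syllable → [ə] by rule 1.
/k/ — between /s/ and /i/; rule 2 does not apply here → [k].
/i/ — word-final, in an unstressed syllable — surfaces as [ə] (rule 1).

[ˈsasxəkəpwəskə]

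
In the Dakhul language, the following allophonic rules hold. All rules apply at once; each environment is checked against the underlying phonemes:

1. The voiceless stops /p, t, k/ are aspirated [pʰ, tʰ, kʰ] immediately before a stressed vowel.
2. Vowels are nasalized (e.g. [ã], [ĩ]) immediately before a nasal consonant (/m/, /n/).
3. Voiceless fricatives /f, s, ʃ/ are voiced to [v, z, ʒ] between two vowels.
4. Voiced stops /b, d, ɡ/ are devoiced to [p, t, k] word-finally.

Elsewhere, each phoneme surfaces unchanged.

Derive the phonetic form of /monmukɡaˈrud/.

/m/ — not in any rule's target class → [m].
/o/ (between /m/ and /n/) occurs before a nasal consonant → [õ] by rule 2.
/n/ (between /o/ and /m/): no rule targets it → [n].
/m/ stays [m].
/u/ (between /m/ and /k/): rule 2 targets it, but not before a nasal consonant → unchanged [u].
/k/ (between /u/ and /ɡ/) is in the target of rule 1 but the environment (immediately before a stressed vowel) is not met → [k].
/ɡ/ (between /k/ and /a/) fails the environment for rule 4, so it stays [ɡ].
/a/ (between /ɡ/ and /r/): rule 2 targets it, but not before a nasal consonant → unchanged [a].
/r/ — not in any rule's target class → [r].
/u/ (between /r/ and /d/) is in the target of rule 2 but the environment (before a nasal consonant) is not met → [u].
/d/ (word-final) occurs word-finally → [t] by rule 4.

[mõnmukɡaˈrut]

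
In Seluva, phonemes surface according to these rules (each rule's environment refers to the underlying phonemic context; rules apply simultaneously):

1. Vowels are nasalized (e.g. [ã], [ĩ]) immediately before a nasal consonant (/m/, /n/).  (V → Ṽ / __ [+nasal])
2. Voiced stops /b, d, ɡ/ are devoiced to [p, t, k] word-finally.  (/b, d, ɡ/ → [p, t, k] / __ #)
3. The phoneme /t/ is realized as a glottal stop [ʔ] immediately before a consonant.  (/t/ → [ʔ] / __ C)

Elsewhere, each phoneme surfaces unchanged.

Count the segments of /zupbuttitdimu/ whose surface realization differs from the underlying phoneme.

3

Segments that undergo a rule: /t/ → [ʔ] (rule 3); /t/ → [ʔ] (rule 3); /i/ → [ĩ] (rule 1).
All other segments surface unchanged.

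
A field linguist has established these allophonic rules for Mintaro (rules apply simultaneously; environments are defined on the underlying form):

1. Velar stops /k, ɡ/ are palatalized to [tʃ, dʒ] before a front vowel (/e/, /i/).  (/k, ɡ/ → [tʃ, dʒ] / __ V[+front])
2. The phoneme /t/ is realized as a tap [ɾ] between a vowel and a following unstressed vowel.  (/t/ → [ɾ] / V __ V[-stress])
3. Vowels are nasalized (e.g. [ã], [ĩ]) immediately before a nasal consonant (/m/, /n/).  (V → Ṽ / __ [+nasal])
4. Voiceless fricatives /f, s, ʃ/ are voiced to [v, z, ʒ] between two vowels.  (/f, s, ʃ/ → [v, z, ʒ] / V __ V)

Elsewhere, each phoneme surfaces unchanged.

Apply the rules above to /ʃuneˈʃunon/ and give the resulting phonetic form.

/ʃ/ (word-initial) fails the environment for rule 4, so it stays [ʃ].
/u/ (between /ʃ/ and /n/): before a nasal consonant, so rule 3 applies → [ũ].
/n/ (between /u/ and /e/): no rule targets it → [n].
/e/ (between /n/ and /ʃ/) is in the target of rule 3 but the environment (before a nasal consonant) is not met → [e].
Rule 4 applies to /ʃ/ (between /e/ and /u/: between two vowels) → [ʒ].
/u/ — between /ʃ/ and /n/, before a nasal consonant — surfaces as [ũ] (rule 3).
/n/ stays [n].
/o/ meets the environment for rule 3 (before a nasal consonant) → [õ].
/n/ (word-final) is unaffected → [n].

[ʃũneˈʒũnõn]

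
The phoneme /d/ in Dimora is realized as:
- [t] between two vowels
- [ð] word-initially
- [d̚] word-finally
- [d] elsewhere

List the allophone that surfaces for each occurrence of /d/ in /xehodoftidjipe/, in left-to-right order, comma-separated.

[t], [d]

Occurrence 1 (position 5): between two vowels → [t].
Occurrence 2 (position 10): no conditioning environment matches → elsewhere allophone [d].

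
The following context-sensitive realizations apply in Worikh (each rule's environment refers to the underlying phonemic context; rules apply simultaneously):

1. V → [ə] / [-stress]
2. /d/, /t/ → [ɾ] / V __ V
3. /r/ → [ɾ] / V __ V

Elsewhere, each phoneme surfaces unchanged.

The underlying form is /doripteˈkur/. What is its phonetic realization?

/d/ — word-initial; rule 2 does not apply here → [d].
/o/ (between /d/ and /r/): in an unstressed syllable, so rule 1 applies → [ə].
/r/ meets the environment for rule 3 (between two vowels) → [ɾ].
Rule 1 applies to /i/ (between /r/ and /p/: in an unstressed syllable) → [ə].
/p/ — not in any rule's target class → [p].
/t/ (between /p/ and /e/) fails the environment for rule 2, so it stays [t].
/e/ meets the environment for rule 1 (in an unstressed syllable) → [ə].
/k/ stays [k].
/u/ (between /k/ and /r/) fails the environment for rule 1, so it stays [u].
/r/ (word-final) is in the target of rule 3 but the environment (between two vowels) is not met → [r].

[dəɾəptəˈkur]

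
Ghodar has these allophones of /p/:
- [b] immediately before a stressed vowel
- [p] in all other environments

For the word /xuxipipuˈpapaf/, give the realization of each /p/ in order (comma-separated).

[p], [p], [b], [p]

Occurrence 1 (position 5): no conditioning environment matches → elsewhere allophone [p].
Occurrence 2 (position 7): no conditioning environment matches → elsewhere allophone [p].
Occurrence 3 (position 9): immediately before a stressed vowel → [b].
Occurrence 4 (position 11): no conditioning environment matches → elsewhere allophone [p].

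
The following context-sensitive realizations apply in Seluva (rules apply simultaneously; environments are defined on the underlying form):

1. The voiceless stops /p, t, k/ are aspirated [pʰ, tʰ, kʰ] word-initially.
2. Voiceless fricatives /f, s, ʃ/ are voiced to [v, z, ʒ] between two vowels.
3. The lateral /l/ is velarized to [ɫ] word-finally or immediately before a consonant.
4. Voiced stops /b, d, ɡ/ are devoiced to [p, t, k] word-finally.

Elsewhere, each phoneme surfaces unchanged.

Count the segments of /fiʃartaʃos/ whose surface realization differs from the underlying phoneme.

2

Segments that undergo a rule: /ʃ/ → [ʒ] (rule 2); /ʃ/ → [ʒ] (rule 2).
All other segments surface unchanged.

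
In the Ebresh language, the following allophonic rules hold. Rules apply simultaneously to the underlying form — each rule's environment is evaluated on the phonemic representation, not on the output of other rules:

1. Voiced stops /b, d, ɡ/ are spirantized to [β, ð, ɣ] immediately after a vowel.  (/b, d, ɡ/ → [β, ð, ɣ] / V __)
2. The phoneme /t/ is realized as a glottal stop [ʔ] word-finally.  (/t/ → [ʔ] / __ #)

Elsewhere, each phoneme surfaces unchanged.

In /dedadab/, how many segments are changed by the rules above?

3

Segments that undergo a rule: /d/ → [ð] (rule 1); /d/ → [ð] (rule 1); /b/ → [β] (rule 1).
All other segments surface unchanged.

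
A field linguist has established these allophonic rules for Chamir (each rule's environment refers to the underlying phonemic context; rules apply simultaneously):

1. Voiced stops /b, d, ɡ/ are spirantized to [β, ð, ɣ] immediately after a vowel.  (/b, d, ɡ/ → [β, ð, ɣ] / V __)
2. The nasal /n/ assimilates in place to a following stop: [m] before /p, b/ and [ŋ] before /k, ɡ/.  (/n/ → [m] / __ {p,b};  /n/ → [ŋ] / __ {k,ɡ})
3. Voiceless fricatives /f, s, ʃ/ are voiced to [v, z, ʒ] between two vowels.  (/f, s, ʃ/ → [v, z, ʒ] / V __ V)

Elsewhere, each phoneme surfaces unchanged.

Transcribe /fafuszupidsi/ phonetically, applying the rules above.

/f/ (word-initial) fails the environment for rule 3, so it stays [f].
/a/ (between /f/ and /f/) is unaffected → [a].
Rule 3 applies to /f/ (between /a/ and /u/: between two vowels) → [v].
/u/ (between /f/ and /s/): no rule targets it → [u].
/s/ (between /u/ and /z/) fails the environment for rule 3, so it stays [s].
/z/ (between /s/ and /u/) is unaffected → [z].
/u/ (between /z/ and /p/): no rule targets it → [u].
/p/ — not in any rule's target class → [p].
/i/ (between /p/ and /d/): no rule targets it → [i].
/d/ (between /i/ and /s/): immediately after a vowel, so rule 1 applies → [ð].
/s/ — between /d/ and /i/; rule 3 does not apply here → [s].
/i/ — not in any rule's target class → [i].

[favuszupiðsi]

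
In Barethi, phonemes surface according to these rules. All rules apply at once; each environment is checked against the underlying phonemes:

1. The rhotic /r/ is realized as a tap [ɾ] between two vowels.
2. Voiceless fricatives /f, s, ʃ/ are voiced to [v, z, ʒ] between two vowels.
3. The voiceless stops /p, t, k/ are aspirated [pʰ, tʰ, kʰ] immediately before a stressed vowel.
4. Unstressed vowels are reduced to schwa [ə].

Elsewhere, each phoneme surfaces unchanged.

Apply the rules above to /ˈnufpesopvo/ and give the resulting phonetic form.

[ˈnufpəzəpvə]

/n/ (word-initial): no rule targets it → [n].
/u/ (between /n/ and /f/) is in the target of rule 4 but the environment (in an unstressed syllable) is not met → [u].
/f/ (between /u/ and /p/) fails the environment for rule 2, so it stays [f].
/p/ — between /f/ and /e/; rule 3 does not apply here → [p].
/e/ (between /p/ and /s/) occurs in an unstressed syllable → [ə] by rule 4.
/s/ (between /e/ and /o/) occurs between two vowels → [z] by rule 2.
/o/ — between /s/ and /p/, in an unstressed syllable — surfaces as [ə] (rule 4).
/p/ (between /o/ and /v/) is in the target of rule 3 but the environment (immediately before a stressed vowel) is not met → [p].
/v/ (between /p/ and /o/): no rule targets it → [v].
/o/ (word-final): in an unstressed syllable, so rule 4 applies → [ə].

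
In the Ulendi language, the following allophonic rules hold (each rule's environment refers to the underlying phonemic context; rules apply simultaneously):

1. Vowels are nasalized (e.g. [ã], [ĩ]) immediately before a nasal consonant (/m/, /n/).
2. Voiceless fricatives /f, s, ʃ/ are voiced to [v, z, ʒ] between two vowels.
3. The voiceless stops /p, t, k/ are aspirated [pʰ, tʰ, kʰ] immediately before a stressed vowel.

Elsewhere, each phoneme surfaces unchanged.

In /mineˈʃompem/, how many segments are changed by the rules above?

4

Segments that undergo a rule: /i/ → [ĩ] (rule 1); /ʃ/ → [ʒ] (rule 2); /o/ → [õ] (rule 1); /e/ → [ẽ] (rule 1).
All other segments surface unchanged.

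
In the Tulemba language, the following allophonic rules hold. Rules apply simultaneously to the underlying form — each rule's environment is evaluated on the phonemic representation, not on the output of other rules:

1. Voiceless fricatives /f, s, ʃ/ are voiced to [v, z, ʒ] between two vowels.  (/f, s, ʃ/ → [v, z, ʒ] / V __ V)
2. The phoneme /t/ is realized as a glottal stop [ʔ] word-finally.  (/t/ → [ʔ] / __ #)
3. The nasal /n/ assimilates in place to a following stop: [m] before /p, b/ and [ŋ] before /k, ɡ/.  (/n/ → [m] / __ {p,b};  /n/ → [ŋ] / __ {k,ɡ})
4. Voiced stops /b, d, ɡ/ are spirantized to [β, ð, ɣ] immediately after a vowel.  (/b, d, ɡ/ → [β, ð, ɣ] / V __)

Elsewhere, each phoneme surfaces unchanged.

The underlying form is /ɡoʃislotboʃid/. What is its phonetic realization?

/ɡ/ (word-initial) fails the environment for rule 4, so it stays [ɡ].
/o/ (between /ɡ/ and /ʃ/) is unaffected → [o].
Rule 1 applies to /ʃ/ (between /o/ and /i/: between two vowels) → [ʒ].
/i/ stays [i].
/s/ (between /i/ and /l/) is in the target of rule 1 but the environment (between two vowels) is not met → [s].
/l/ (between /s/ and /o/): no rule targets it → [l].
/o/ (between /l/ and /t/): no rule targets it → [o].
/t/ (between /o/ and /b/) is in the target of rule 2 but the environment (word-finally) is not met → [t].
/b/ (between /t/ and /o/) fails the environment for rule 4, so it stays [b].
/o/ stays [o].
/ʃ/ meets the environment for rule 1 (between two vowels) → [ʒ].
/i/ — not in any rule's target class → [i].
/d/ meets the environment for rule 4 (immediately after a vowel) → [ð].

[ɡoʒislotboʒið]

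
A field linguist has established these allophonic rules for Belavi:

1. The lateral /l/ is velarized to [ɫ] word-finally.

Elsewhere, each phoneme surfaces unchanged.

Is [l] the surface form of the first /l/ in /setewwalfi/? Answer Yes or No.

/l/ (between /a/ and /f/) is in the target of rule 1 but the environment (word-finally) is not met → [l].
The actual realization is [l], which matches [l].

Yes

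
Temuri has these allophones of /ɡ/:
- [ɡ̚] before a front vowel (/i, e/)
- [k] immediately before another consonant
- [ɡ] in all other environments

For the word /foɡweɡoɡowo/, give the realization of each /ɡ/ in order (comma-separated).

[k], [ɡ], [ɡ]

Occurrence 1 (position 3): immediately before another consonant → [k].
Occurrence 2 (position 6): no conditioning environment matches → elsewhere allophone [ɡ].
Occurrence 3 (position 8): no conditioning environment matches → elsewhere allophone [ɡ].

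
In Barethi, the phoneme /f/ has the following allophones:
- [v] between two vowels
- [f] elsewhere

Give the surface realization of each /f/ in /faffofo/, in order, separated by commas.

Occurrence 1 (position 1): no conditioning environment matches → elsewhere allophone [f].
Occurrence 2 (position 3): no conditioning environment matches → elsewhere allophone [f].
Occurrence 3 (position 4): no conditioning environment matches → elsewhere allophone [f].
Occurrence 4 (position 6): between two vowels → [v].

[f], [f], [f], [v]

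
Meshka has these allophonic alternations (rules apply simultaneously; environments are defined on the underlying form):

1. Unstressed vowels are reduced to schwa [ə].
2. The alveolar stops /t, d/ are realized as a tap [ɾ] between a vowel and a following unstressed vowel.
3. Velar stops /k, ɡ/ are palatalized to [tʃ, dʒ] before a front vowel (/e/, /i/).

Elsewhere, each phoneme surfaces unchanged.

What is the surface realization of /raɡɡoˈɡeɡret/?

/r/ (word-initial): no rule targets it → [r].
Rule 1 applies to /a/ (between /r/ and /ɡ/: in an unstressed syllable) → [ə].
/ɡ/ (between /a/ and /ɡ/) is in the target of rule 3 but the environment (before a front vowel) is not met → [ɡ].
/ɡ/ (between /ɡ/ and /o/): rule 3 targets it, but not before a front vowel → unchanged [ɡ].
/o/ (between /ɡ/ and /ɡ/): in an unstressed syllable, so rule 1 applies → [ə].
Rule 3 applies to /ɡ/ (between /o/ and /e/: before a front vowel) → [dʒ].
/e/ — between /ɡ/ and /ɡ/; rule 1 does not apply here → [e].
/ɡ/ (between /e/ and /r/) fails the environment for rule 3, so it stays [ɡ].
/r/ (between /ɡ/ and /e/): no rule targets it → [r].
Rule 1 applies to /e/ (between /r/ and /t/: in an unstressed syllable) → [ə].
/t/ (word-final) is in the target of rule 2 but the environment (between a vowel and a following unstressed vowel) is not met → [t].

[rəɡɡəˈdʒeɡrət]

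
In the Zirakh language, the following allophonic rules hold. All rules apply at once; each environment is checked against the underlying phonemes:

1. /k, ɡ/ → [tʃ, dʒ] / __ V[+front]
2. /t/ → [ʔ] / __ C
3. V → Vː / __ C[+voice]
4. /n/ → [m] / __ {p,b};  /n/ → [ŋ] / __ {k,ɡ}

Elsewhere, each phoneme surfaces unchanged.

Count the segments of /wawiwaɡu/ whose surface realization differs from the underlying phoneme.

3

Segments that undergo a rule: /a/ → [aː] (rule 3); /i/ → [iː] (rule 3); /a/ → [aː] (rule 3).
All other segments surface unchanged.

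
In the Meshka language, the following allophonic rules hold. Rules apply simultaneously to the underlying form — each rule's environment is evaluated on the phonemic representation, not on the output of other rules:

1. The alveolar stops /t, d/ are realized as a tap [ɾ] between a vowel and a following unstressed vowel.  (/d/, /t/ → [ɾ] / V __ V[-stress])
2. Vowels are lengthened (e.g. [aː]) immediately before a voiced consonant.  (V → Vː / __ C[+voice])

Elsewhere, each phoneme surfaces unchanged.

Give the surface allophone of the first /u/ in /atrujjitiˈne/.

[uː]

/u/ (between /r/ and /j/): before a voiced consonant, so rule 2 applies → [uː].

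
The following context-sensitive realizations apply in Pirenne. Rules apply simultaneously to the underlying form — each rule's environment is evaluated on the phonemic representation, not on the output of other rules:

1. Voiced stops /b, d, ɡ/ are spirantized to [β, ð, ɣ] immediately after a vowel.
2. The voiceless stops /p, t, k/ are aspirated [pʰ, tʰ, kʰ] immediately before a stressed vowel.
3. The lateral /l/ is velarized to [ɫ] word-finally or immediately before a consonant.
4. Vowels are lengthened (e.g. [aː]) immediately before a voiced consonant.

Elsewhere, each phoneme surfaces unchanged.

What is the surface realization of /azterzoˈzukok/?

/a/ meets the environment for rule 4 (before a voiced consonant) → [aː].
/t/ — between /z/ and /e/; rule 2 does not apply here → [t].
Rule 4 applies to /e/ (between /t/ and /r/: before a voiced consonant) → [eː].
/o/ meets the environment for rule 4 (before a voiced consonant) → [oː].
/u/ (between /z/ and /k/) is in the target of rule 4 but the environment (before a voiced consonant) is not met → [u].
/k/ (between /u/ and /o/) is in the target of rule 2 but the environment (immediately before a stressed vowel) is not met → [k].
/o/ (between /k/ and /k/) fails the environment for rule 4, so it stays [o].
/k/ (word-final) fails the environment for rule 2, so it stays [k].

[aːzteːrzoːˈzukok]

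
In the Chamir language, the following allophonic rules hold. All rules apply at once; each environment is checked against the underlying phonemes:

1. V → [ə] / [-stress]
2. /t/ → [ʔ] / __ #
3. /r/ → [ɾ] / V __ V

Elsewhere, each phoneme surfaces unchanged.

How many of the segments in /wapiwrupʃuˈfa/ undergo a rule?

Segments that undergo a rule: /a/ → [ə] (rule 1); /i/ → [ə] (rule 1); /u/ → [ə] (rule 1); /u/ → [ə] (rule 1).
All other segments surface unchanged.

4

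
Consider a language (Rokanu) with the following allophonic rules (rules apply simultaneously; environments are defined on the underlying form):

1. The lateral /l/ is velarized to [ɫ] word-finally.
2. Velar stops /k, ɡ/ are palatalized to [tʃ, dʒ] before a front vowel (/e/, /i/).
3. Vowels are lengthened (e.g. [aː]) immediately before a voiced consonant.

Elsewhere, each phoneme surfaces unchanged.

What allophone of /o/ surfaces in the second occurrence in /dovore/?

Rule 3 applies to /o/ (between /v/ and /r/: before a voiced consonant) → [oː].

[oː]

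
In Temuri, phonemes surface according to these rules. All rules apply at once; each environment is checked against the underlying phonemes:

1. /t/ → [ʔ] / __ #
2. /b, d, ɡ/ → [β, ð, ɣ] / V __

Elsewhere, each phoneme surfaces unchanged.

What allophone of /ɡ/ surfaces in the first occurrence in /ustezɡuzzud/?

/ɡ/ — between /z/ and /u/; rule 2 does not apply here → [ɡ].

[ɡ]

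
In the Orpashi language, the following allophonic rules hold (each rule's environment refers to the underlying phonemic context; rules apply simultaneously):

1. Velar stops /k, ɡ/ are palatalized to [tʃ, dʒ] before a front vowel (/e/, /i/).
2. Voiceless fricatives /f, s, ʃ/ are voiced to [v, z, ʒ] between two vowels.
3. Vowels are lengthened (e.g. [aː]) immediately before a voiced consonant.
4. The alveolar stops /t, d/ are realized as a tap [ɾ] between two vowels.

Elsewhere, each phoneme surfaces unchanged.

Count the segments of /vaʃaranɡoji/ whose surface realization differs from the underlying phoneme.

4

Segments that undergo a rule: /ʃ/ → [ʒ] (rule 2); /a/ → [aː] (rule 3); /a/ → [aː] (rule 3); /o/ → [oː] (rule 3).
All other segments surface unchanged.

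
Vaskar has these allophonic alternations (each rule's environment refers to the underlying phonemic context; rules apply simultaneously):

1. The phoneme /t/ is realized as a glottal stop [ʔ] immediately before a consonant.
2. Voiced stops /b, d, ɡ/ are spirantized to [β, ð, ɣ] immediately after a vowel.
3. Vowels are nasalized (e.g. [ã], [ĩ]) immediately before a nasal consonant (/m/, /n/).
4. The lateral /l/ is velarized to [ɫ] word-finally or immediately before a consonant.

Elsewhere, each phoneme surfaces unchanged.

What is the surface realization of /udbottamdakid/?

/u/ (word-initial) fails the environment for rule 3, so it stays [u].
Rule 2 applies to /d/ (between /u/ and /b/: immediately after a vowel) → [ð].
/b/ (between /d/ and /o/) fails the environment for rule 2, so it stays [b].
/o/ (between /b/ and /t/): rule 3 targets it, but not before a nasal consonant → unchanged [o].
/t/ (between /o/ and /t/): immediately before a consonant, so rule 1 applies → [ʔ].
/t/ (between /t/ and /a/): rule 1 targets it, but not immediately before a consonant → unchanged [t].
/a/ (between /t/ and /m/) occurs before a nasal consonant → [ã] by rule 3.
/d/ — between /m/ and /a/; rule 2 does not apply here → [d].
/a/ (between /d/ and /k/) is in the target of rule 3 but the environment (before a nasal consonant) is not met → [a].
/i/ (between /k/ and /d/): rule 3 targets it, but not before a nasal consonant → unchanged [i].
/d/ (word-final): immediately after a vowel, so rule 2 applies → [ð].

[uðboʔtãmdakið]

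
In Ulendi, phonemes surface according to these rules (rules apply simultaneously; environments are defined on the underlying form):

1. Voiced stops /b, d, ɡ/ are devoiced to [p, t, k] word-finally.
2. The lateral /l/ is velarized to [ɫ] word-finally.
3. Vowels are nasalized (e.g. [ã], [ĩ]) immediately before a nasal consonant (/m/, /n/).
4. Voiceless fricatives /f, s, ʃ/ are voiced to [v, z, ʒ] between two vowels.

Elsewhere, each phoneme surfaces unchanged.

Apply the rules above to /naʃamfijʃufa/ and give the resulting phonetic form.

[naʒãmfijʃuva]

/a/ (between /n/ and /ʃ/) is in the target of rule 3 but the environment (before a nasal consonant) is not met → [a].
/ʃ/ meets the environment for rule 4 (between two vowels) → [ʒ].
/a/ (between /ʃ/ and /m/) occurs before a nasal consonant → [ã] by rule 3.
/f/ — between /m/ and /i/; rule 4 does not apply here → [f].
/i/ (between /f/ and /j/) fails the environment for rule 3, so it stays [i].
/ʃ/ (between /j/ and /u/): rule 4 targets it, but not between two vowels → unchanged [ʃ].
/u/ (between /ʃ/ and /f/): rule 3 targets it, but not before a nasal consonant → unchanged [u].
/f/ — between /u/ and /a/, between two vowels — surfaces as [v] (rule 4).
/a/ (word-final) fails the environment for rule 3, so it stays [a].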